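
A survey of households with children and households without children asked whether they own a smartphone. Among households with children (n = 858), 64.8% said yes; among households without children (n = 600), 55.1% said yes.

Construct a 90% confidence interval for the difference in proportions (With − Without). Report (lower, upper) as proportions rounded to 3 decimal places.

Each SE is √(p̂(1−p̂)/n): √(0.6480·0.3520/858) = 0.01630 and √(0.5510·0.4490/600) = 0.02031.
SE(p̂₁ − p̂₂) = √(SE₁² + SE₂²) = √(0.00026569 + 0.0004124961) = 0.02604, since the two samples are independent.
At 90% confidence z* = 1.645; margin = 1.645 × 0.02604 = 0.04284.
The difference is 0.6480 − 0.5510 = 0.0970, so the interval is 0.0970 ± 0.04284 = (0.054, 0.140).

(0.054, 0.140)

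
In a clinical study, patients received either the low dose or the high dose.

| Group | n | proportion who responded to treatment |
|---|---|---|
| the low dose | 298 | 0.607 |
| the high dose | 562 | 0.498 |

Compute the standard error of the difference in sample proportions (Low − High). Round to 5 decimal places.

0.03529

Each SE is √(p̂(1−p̂)/n): √(0.6070·0.3930/298) = 0.02829 and √(0.4980·0.5020/562) = 0.02109.
SE(p̂₁ − p̂₂) = √(SE₁² + SE₂²) = √(0.0008003241 + 0.0004447881) = 0.03529, since the two samples are independent.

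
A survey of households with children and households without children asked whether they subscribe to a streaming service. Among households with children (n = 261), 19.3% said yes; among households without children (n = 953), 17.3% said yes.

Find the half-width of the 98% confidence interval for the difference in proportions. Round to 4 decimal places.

0.0636

The two standard errors are √(0.1930×0.8070/261) = 0.02443 and √(0.1730×0.8270/953) = 0.01225.
Because the samples are independent, SE_diff = √(0.02443² + 0.01225²) = 0.02733.
Using z* = 2.326 for 98%, ME = 2.326 × 0.02733 = 0.06357.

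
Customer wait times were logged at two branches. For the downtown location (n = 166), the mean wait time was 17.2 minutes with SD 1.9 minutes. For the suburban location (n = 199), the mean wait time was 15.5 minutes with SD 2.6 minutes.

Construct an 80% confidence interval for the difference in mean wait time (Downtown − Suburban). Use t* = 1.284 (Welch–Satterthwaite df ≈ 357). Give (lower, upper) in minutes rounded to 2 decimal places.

(1.40, 2.00)

Per-group SEs: s₁/√n₁ = 1.9/√166 = 0.1475, s₂/√n₂ = 2.6/√199 = 0.1843.
Unpooled SE of the difference: √(0.02175625 + 0.03396649) = 0.2361.
Margin of error = t* · SE = 1.284 × 0.2361 = 0.3032.
x̄₁ − x̄₂ = 17.2 − 15.5 = 1.7000.
CI: 1.7000 ± 0.3032 = (1.40, 2.00).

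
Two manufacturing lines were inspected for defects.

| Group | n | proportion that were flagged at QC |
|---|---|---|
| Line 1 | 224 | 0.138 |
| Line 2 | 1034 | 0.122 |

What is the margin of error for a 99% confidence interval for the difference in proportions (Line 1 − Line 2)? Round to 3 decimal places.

SE₁ = √(p̂₁(1−p̂₁)/n₁) = √(0.1380·0.8620/224) = 0.02304; SE₂ = √(0.1220·0.8780/1034) = 0.01018.
Independent samples: SE of the difference = √(SE₁² + SE₂²) = √(0.0005308416 + 0.0001036324) = 0.02519.
z* for 99% confidence is 2.576, so the margin of error is 2.576 × 0.02519 = 0.06489.

0.065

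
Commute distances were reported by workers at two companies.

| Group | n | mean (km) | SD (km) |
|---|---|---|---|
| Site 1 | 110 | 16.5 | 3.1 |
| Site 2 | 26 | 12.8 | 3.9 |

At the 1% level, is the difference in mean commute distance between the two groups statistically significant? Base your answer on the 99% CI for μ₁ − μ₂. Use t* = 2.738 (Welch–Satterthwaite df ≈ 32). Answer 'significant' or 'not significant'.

Per-group SEs: s₁/√n₁ = 3.1/√110 = 0.2956, s₂/√n₂ = 3.9/√26 = 0.7649.
Unpooled SE of the difference: √(0.08737936 + 0.58507201) = 0.8200.
Margin of error = t* · SE = 2.738 × 0.8200 = 2.2452.
x̄₁ − x̄₂ = 16.5 − 12.8 = 3.7000.
CI: 3.7000 ± 2.2452 = (1.4548, 5.9452).
The interval (1.4548, 5.9452) does not contain 0, so the difference is significant.

significant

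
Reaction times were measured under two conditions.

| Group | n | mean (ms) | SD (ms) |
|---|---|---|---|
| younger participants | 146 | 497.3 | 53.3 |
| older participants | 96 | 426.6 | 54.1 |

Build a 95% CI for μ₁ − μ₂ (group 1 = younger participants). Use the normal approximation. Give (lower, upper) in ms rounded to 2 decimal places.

(56.85, 84.55)

SE₁ = s₁/√n₁ = 53.3/√146 = 4.4111; SE₂ = 54.1/√96 = 5.5216.
Independent samples, unequal variances: SE_diff = √(SE₁² + SE₂²) = √(19.45780321 + 30.48806656) = 7.0672.
z* = 1.960, so margin of error = 1.960 × 7.0672 = 13.8517.
Difference in means = 497.3 − 426.6 = 70.7000.
70.7000 ± 13.8517 → (56.85, 84.55).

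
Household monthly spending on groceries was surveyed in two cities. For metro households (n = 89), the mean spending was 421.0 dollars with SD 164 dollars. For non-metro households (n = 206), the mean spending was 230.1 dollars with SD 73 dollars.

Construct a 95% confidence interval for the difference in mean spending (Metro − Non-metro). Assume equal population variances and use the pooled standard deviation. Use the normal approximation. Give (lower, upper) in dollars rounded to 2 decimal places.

s_p = √[((n₁−1)s₁² + (n₂−1)s₂²)/(n₁+n₂−2)] = √[(88·164² + 205·73²)/293] = 108.6575.
SE = 108.6575·√(1/89 + 1/206) = 13.7829.
With z* = 1.960, margin = 1.960 × 13.7829 = 27.0145.
x̄₁ − x̄₂ = 421.0 − 230.1 = 190.9000; interval 190.9000 ± 27.0145 = (163.89, 217.91).

(163.89, 217.91)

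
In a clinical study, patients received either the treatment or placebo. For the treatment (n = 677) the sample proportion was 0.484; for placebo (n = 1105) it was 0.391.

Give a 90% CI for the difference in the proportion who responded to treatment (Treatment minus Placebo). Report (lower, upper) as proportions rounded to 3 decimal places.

(0.053, 0.133)

The two standard errors are √(0.4840×0.5160/677) = 0.01921 and √(0.3910×0.6090/1105) = 0.01468.
Because the samples are independent, SE_diff = √(0.01921² + 0.01468²) = 0.02418.
Using z* = 1.645 for 90%, ME = 1.645 × 0.02418 = 0.03978.
p̂₁ − p̂₂ = 0.0930; interval 0.0930 ± 0.03978 gives (0.053, 0.133).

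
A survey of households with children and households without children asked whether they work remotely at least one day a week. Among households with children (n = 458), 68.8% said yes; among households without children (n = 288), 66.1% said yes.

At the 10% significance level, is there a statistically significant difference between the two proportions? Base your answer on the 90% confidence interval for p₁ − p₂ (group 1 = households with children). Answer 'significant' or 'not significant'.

not significant

SE₁ = √(p̂₁(1−p̂₁)/n₁) = √(0.6880·0.3120/458) = 0.02165; SE₂ = √(0.6610·0.3390/288) = 0.02789.
Independent samples: SE of the difference = √(SE₁² + SE₂²) = √(0.0004687225 + 0.0007778521) = 0.03531.
z* for 90% confidence is 1.645, so the margin of error is 1.645 × 0.03531 = 0.05808.
Point estimate p̂₁ − p̂₂ = 0.6880 − 0.6610 = 0.0270.
0.0270 ± 0.05808 → (-0.03108, 0.08508).
The interval (-0.03108, 0.08508) contains 0, so the difference is not significant.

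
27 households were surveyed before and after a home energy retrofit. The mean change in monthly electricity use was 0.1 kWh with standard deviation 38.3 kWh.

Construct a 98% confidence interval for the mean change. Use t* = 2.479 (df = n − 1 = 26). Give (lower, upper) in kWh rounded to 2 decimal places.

This is a matched-pairs design, so SE = s_d/√n = 38.3/√27 = 7.3708.
Margin = 2.479 × 7.3708 = 18.2722; the interval is 0.1 ± 18.2722 = (-18.17, 18.37).

(-18.17, 18.37)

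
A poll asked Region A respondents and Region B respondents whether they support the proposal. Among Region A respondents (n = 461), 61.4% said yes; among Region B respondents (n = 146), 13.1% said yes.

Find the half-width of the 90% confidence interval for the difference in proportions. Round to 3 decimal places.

0.059

SE₁ = √(p̂₁(1−p̂₁)/n₁) = √(0.6140·0.3860/461) = 0.02267; SE₂ = √(0.1310·0.8690/146) = 0.02792.
Independent samples: SE of the difference = √(SE₁² + SE₂²) = √(0.0005139289 + 0.0007795264) = 0.03596.
z* for 90% confidence is 1.645, so the margin of error is 1.645 × 0.03596 = 0.05915.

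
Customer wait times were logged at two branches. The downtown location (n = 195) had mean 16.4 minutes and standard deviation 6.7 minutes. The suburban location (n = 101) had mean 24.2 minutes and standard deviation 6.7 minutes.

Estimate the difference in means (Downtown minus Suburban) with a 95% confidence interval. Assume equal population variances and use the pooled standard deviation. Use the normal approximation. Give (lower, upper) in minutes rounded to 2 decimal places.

s_p = √[((n₁−1)s₁² + (n₂−1)s₂²)/(n₁+n₂−2)] = √[(194·6.7² + 100·6.7²)/294] = 6.7000.
SE = 6.7000·√(1/195 + 1/101) = 0.8214.
With z* = 1.960, margin = 1.960 × 0.8214 = 1.6099.
x̄₁ − x̄₂ = 16.4 − 24.2 = -7.8000; interval -7.8000 ± 1.6099 = (-9.41, -6.19).

(-9.41, -6.19)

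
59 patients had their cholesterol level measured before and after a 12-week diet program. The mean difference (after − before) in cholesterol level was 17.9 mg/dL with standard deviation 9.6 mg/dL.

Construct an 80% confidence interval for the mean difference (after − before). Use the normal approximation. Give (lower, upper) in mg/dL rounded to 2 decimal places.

This is a matched-pairs design, so SE = s_d/√n = 9.6/√59 = 1.2498.
Margin = 1.282 × 1.2498 = 1.6022; the interval is 17.9 ± 1.6022 = (16.30, 19.50).

(16.30, 19.50)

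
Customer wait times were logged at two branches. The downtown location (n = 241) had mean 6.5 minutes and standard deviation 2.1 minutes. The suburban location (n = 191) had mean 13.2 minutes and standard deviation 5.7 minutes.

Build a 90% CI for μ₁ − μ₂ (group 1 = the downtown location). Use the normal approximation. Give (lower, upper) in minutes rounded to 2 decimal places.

(-7.41, -5.99)

Standard errors of each mean: 2.1/√241 = 0.1353 and 5.7/√191 = 0.4124.
SE(x̄₁ − x̄₂) = √(0.1353² + 0.4124²) = 0.4340 for independent samples with unequal variances.
With z* = 1.645, the margin is 1.645 × 0.4340 = 0.7139.
x̄₁ − x̄₂ = 6.5 − 13.2 = -6.7000; the interval is -6.7000 ± 0.7139 = (-7.41, -5.99).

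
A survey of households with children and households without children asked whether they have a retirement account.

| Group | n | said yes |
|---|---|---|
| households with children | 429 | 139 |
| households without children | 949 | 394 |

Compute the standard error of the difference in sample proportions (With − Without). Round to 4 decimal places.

0.0277

Sample proportions: 139/429 = 0.3240, 394/949 = 0.4152.
Each SE is √(p̂(1−p̂)/n): √(0.3240·0.6760/429) = 0.02260 and √(0.4152·0.5848/949) = 0.01600.
SE(p̂₁ − p̂₂) = √(SE₁² + SE₂²) = √(0.00051076 + 0.000256) = 0.02769, since the two samples are independent.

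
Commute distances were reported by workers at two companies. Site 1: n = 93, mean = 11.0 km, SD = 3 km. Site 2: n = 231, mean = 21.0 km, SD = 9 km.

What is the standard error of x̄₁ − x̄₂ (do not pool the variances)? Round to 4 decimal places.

SE₁ = s₁/√n₁ = 3/√93 = 0.3111; SE₂ = 9/√231 = 0.5922.
Independent samples, unequal variances: SE_diff = √(SE₁² + SE₂²) = √(0.09678321 + 0.35070084) = 0.6689.

0.6689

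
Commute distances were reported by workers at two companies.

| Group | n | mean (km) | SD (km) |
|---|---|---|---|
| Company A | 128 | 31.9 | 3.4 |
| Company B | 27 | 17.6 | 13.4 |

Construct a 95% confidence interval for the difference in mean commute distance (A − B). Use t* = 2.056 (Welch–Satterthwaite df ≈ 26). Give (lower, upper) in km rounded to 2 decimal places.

SE₁ = s₁/√n₁ = 3.4/√128 = 0.3005; SE₂ = 13.4/√27 = 2.5788.
Independent samples, unequal variances: SE_diff = √(SE₁² + SE₂²) = √(0.09030025 + 6.65020944) = 2.5962.
t* = 2.056, so margin of error = 2.056 × 2.5962 = 5.3378.
Difference in means = 31.9 − 17.6 = 14.3000.
14.3000 ± 5.3378 → (8.96, 19.64).

(8.96, 19.64)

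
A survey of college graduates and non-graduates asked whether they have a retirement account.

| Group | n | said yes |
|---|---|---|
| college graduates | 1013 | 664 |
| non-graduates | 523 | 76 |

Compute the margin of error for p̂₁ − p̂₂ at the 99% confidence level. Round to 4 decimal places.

First, p̂₁ = 664/1013 = 0.6555; p̂₂ = 76/523 = 0.1453.
The two standard errors are √(0.6555×0.3445/1013) = 0.01493 and √(0.1453×0.8547/523) = 0.01541.
Because the samples are independent, SE_diff = √(0.01493² + 0.01541²) = 0.02146.
Using z* = 2.576 for 99%, ME = 2.576 × 0.02146 = 0.05528.

0.0553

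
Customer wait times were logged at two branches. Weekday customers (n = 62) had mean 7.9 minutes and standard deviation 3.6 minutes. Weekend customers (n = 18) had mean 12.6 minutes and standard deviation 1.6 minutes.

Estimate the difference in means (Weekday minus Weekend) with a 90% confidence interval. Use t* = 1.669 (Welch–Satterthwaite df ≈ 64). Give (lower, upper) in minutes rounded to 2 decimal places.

SE₁ = s₁/√n₁ = 3.6/√62 = 0.4572; SE₂ = 1.6/√18 = 0.3771.
Independent samples, unequal variances: SE_diff = √(SE₁² + SE₂²) = √(0.20903184 + 0.14220441) = 0.5927.
t* = 1.669, so margin of error = 1.669 × 0.5927 = 0.9892.
Difference in means = 7.9 − 12.6 = -4.7000.
-4.7000 ± 0.9892 → (-5.69, -3.71).

(-5.69, -3.71)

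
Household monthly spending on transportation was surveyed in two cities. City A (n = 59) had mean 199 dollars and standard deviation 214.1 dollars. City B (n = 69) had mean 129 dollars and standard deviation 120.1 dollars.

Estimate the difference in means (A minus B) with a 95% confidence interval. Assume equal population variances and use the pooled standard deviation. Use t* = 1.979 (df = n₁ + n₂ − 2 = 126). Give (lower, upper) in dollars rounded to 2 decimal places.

(10.36, 129.64)

s_p = √[((n₁−1)s₁² + (n₂−1)s₂²)/(n₁+n₂−2)] = √[(58·214.1² + 68·120.1²)/126] = 169.9553.
SE = 169.9553·√(1/59 + 1/69) = 30.1362.
With t* = 1.979, margin = 1.979 × 30.1362 = 59.6395.
x̄₁ − x̄₂ = 199 − 129 = 70.0000; interval 70.0000 ± 59.6395 = (10.36, 129.64).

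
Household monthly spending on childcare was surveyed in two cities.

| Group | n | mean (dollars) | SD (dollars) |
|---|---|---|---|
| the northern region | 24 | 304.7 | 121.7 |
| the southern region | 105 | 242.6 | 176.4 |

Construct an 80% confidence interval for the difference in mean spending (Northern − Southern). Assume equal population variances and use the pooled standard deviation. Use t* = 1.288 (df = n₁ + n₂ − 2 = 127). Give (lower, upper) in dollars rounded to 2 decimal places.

(13.19, 111.01)

Pooled variance s_p² = [23·121.7² + 104·176.4²] / (24+105−2) = 28163.8922, so s_p = 167.8210.
SE_diff = s_p·√(1/n₁ + 1/n₂) = 167.8210·√(1/24 + 1/105) = 37.9700.
t* = 1.288; margin = 1.288 × 37.9700 = 48.9054.
Difference = 304.7 − 242.6 = 62.1000.
62.1000 ± 48.9054 → (13.19, 111.01).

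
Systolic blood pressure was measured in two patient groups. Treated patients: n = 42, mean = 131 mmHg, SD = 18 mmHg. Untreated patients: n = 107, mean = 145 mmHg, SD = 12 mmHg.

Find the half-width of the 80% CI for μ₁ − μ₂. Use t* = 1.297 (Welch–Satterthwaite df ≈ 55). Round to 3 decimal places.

Standard errors of each mean: 18/√42 = 2.7775 and 12/√107 = 1.1601.
SE(x̄₁ − x̄₂) = √(2.7775² + 1.1601²) = 3.0100 for independent samples with unequal variances.
With t* = 1.297, the margin is 1.297 × 3.0100 = 3.9040.

3.904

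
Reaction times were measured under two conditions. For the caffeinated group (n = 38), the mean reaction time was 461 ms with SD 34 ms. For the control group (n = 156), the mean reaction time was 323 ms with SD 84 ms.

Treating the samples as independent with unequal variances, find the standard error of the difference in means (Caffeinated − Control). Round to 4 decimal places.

Standard errors of each mean: 34/√38 = 5.5155 and 84/√156 = 6.7254.
SE(x̄₁ − x̄₂) = √(5.5155² + 6.7254²) = 8.6978 for independent samples with unequal variances.

8.6978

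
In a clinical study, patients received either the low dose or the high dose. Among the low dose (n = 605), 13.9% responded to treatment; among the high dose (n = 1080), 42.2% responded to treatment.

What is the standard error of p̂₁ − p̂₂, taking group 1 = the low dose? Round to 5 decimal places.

0.02058

SE₁ = √(p̂₁(1−p̂₁)/n₁) = √(0.1390·0.8610/605) = 0.01406; SE₂ = √(0.4220·0.5780/1080) = 0.01503.
Independent samples: SE of the difference = √(SE₁² + SE₂²) = √(0.0001976836 + 0.0002259009) = 0.02058.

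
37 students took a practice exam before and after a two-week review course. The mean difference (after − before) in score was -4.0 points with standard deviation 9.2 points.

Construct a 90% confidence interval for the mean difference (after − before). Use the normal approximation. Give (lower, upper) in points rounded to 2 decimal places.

This is a matched-pairs design, so SE = s_d/√n = 9.2/√37 = 1.5125.
Margin = 1.645 × 1.5125 = 2.4881; the interval is -4.0 ± 2.4881 = (-6.49, -1.51).

(-6.49, -1.51)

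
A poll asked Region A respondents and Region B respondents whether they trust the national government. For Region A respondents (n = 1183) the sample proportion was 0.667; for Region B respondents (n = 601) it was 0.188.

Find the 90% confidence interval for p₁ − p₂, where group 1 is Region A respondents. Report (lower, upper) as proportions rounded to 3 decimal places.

(0.444, 0.514)

SE₁ = √(p̂₁(1−p̂₁)/n₁) = √(0.6670·0.3330/1183) = 0.01370; SE₂ = √(0.1880·0.8120/601) = 0.01594.
Independent samples: SE of the difference = √(SE₁² + SE₂²) = √(0.00018769 + 0.0002540836) = 0.02102.
z* for 90% confidence is 1.645, so the margin of error is 1.645 × 0.02102 = 0.03458.
Point estimate p̂₁ − p̂₂ = 0.6670 − 0.1880 = 0.4790.
0.4790 ± 0.03458 → (0.444, 0.514).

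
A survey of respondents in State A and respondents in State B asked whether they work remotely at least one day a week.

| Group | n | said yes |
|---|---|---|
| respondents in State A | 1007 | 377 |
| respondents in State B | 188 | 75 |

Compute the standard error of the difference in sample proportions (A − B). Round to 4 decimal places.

First, p̂₁ = 377/1007 = 0.3744; p̂₂ = 75/188 = 0.3989.
The two standard errors are √(0.3744×0.6256/1007) = 0.01525 and √(0.3989×0.6011/188) = 0.03571.
Because the samples are independent, SE_diff = √(0.01525² + 0.03571²) = 0.03883.

0.0388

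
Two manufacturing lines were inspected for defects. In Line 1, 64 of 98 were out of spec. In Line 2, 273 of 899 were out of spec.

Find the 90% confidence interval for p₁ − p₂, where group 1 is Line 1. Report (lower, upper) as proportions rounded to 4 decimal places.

Sample proportions: 64/98 = 0.6531, 273/899 = 0.3037.
Each SE is √(p̂(1−p̂)/n): √(0.6531·0.3469/98) = 0.04808 and √(0.3037·0.6963/899) = 0.01534.
SE(p̂₁ − p̂₂) = √(SE₁² + SE₂²) = √(0.0023116864 + 0.0002353156) = 0.05047, since the two samples are independent.
At 90% confidence z* = 1.645; margin = 1.645 × 0.05047 = 0.08302.
The difference is 0.6531 − 0.3037 = 0.3494, so the interval is 0.3494 ± 0.08302 = (0.2664, 0.4324).

(0.2664, 0.4324)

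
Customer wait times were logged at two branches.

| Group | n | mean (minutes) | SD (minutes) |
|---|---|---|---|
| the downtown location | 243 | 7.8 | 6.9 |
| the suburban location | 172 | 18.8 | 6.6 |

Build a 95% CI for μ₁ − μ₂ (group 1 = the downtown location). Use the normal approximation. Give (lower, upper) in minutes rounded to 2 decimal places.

(-12.31, -9.69)

SE₁ = s₁/√n₁ = 6.9/√243 = 0.4426; SE₂ = 6.6/√172 = 0.5032.
Independent samples, unequal variances: SE_diff = √(SE₁² + SE₂²) = √(0.19589476 + 0.25321024) = 0.6702.
z* = 1.960, so margin of error = 1.960 × 0.6702 = 1.3136.
Difference in means = 7.8 − 18.8 = -11.0000.
-11.0000 ± 1.3136 → (-12.31, -9.69).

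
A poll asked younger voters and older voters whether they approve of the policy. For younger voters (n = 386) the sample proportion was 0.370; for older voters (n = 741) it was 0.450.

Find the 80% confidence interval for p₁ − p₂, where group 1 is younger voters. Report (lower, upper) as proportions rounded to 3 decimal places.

(-0.119, -0.041)

Each SE is √(p̂(1−p̂)/n): √(0.3700·0.6300/386) = 0.02457 and √(0.4500·0.5500/741) = 0.01828.
SE(p̂₁ − p̂₂) = √(SE₁² + SE₂²) = √(0.0006036849 + 0.0003341584) = 0.03062, since the two samples are independent.
At 80% confidence z* = 1.282; margin = 1.282 × 0.03062 = 0.03925.
The difference is 0.3700 − 0.4500 = -0.0800, so the interval is -0.0800 ± 0.03925 = (-0.119, -0.041).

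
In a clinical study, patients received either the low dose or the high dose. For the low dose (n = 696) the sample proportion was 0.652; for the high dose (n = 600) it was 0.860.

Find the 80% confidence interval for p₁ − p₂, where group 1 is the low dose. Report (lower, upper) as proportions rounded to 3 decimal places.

SE₁ = √(p̂₁(1−p̂₁)/n₁) = √(0.6520·0.3480/696) = 0.01806; SE₂ = √(0.8600·0.1400/600) = 0.01417.
Independent samples: SE of the difference = √(SE₁² + SE₂²) = √(0.0003261636 + 0.0002007889) = 0.02296.
z* for 80% confidence is 1.282, so the margin of error is 1.282 × 0.02296 = 0.02943.
Point estimate p̂₁ − p̂₂ = 0.6520 − 0.8600 = -0.2080.
-0.2080 ± 0.02943 → (-0.237, -0.179).

(-0.237, -0.179)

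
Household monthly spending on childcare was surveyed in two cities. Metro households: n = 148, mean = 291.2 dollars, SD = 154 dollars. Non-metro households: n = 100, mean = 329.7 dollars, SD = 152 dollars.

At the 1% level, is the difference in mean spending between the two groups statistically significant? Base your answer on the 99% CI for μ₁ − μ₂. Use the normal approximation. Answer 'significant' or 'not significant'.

Per-group SEs: s₁/√n₁ = 154/√148 = 12.6587, s₂/√n₂ = 152/√100 = 15.2000.
Unpooled SE of the difference: √(160.24268569 + 231.04) = 19.7809.
Margin of error = z* · SE = 2.576 × 19.7809 = 50.9556.
x̄₁ − x̄₂ = 291.2 − 329.7 = -38.5000.
CI: -38.5000 ± 50.9556 = (-89.4556, 12.4556).
The interval (-89.4556, 12.4556) contains 0, so the difference is not significant.

not significant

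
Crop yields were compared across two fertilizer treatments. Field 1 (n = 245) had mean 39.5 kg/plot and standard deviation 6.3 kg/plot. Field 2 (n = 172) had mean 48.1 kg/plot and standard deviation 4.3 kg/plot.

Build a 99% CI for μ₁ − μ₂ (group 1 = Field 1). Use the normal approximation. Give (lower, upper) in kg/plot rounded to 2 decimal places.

Per-group SEs: s₁/√n₁ = 6.3/√245 = 0.4025, s₂/√n₂ = 4.3/√172 = 0.3279.
Unpooled SE of the difference: √(0.16200625 + 0.10751841) = 0.5192.
Margin of error = z* · SE = 2.576 × 0.5192 = 1.3375.
x̄₁ − x̄₂ = 39.5 − 48.1 = -8.6000.
CI: -8.6000 ± 1.3375 = (-9.94, -7.26).

(-9.94, -7.26)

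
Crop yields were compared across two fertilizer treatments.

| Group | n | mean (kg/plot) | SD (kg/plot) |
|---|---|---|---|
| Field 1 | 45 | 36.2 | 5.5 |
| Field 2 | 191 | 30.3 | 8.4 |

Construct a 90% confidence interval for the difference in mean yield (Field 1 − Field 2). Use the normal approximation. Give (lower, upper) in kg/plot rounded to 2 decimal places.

SE₁ = s₁/√n₁ = 5.5/√45 = 0.8199; SE₂ = 8.4/√191 = 0.6078.
Independent samples, unequal variances: SE_diff = √(SE₁² + SE₂²) = √(0.67223601 + 0.36942084) = 1.0206.
z* = 1.645, so margin of error = 1.645 × 1.0206 = 1.6789.
Difference in means = 36.2 − 30.3 = 5.9000.
5.9000 ± 1.6789 → (4.22, 7.58).

(4.22, 7.58)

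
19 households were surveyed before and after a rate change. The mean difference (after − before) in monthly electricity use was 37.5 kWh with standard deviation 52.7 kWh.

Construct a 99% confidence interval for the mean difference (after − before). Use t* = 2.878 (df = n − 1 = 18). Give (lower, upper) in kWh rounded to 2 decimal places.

This is a matched-pairs design, so SE = s_d/√n = 52.7/√19 = 12.0902.
Margin = 2.878 × 12.0902 = 34.7956; the interval is 37.5 ± 34.7956 = (2.70, 72.30).

(2.70, 72.30)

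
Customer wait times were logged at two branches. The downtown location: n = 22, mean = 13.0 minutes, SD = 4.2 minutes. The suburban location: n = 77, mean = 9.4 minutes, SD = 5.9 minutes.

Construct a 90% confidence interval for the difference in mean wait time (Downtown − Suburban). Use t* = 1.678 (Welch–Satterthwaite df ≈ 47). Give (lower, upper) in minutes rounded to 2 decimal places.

(1.72, 5.48)

Per-group SEs: s₁/√n₁ = 4.2/√22 = 0.8954, s₂/√n₂ = 5.9/√77 = 0.6724.
Unpooled SE of the difference: √(0.80174116 + 0.45212176) = 1.1198.
Margin of error = t* · SE = 1.678 × 1.1198 = 1.8790.
x̄₁ − x̄₂ = 13.0 − 9.4 = 3.6000.
CI: 3.6000 ± 1.8790 = (1.72, 5.48).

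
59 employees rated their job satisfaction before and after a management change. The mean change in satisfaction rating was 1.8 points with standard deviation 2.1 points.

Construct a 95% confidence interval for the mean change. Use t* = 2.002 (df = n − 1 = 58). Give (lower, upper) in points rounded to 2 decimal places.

Paired design: SE = s_d/√n = 2.1/√59 = 0.2734.
t* = 2.002; margin of error = 2.002 × 0.2734 = 0.5473.
1.8 ± 0.5473 → (1.25, 2.35).

(1.25, 2.35)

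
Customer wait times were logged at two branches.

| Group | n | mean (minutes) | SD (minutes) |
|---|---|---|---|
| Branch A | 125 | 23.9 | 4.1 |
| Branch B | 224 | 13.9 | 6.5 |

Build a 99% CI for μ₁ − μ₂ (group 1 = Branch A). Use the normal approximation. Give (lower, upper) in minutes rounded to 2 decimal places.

Standard errors of each mean: 4.1/√125 = 0.3667 and 6.5/√224 = 0.4343.
SE(x̄₁ − x̄₂) = √(0.3667² + 0.4343²) = 0.5684 for independent samples with unequal variances.
With z* = 2.576, the margin is 2.576 × 0.5684 = 1.4642.
x̄₁ − x̄₂ = 23.9 − 13.9 = 10.0000; the interval is 10.0000 ± 1.4642 = (8.54, 11.46).

(8.54, 11.46)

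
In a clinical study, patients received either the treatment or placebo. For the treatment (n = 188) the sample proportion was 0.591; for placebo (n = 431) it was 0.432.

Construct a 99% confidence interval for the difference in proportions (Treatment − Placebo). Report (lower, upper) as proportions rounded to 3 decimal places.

The two standard errors are √(0.5910×0.4090/188) = 0.03586 and √(0.4320×0.5680/431) = 0.02386.
Because the samples are independent, SE_diff = √(0.03586² + 0.02386²) = 0.04307.
Using z* = 2.576 for 99%, ME = 2.576 × 0.04307 = 0.11095.
p̂₁ − p̂₂ = 0.1590; interval 0.1590 ± 0.11095 gives (0.048, 0.270).

(0.048, 0.270)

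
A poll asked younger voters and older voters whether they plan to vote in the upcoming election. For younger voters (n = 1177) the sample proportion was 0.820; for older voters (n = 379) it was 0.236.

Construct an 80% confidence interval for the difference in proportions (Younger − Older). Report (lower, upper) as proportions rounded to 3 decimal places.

(0.553, 0.615)

The two standard errors are √(0.8200×0.1800/1177) = 0.01120 and √(0.2360×0.7640/379) = 0.02181.
Because the samples are independent, SE_diff = √(0.01120² + 0.02181²) = 0.02452.
Using z* = 1.282 for 80%, ME = 1.282 × 0.02452 = 0.03143.
p̂₁ − p̂₂ = 0.5840; interval 0.5840 ± 0.03143 gives (0.553, 0.615).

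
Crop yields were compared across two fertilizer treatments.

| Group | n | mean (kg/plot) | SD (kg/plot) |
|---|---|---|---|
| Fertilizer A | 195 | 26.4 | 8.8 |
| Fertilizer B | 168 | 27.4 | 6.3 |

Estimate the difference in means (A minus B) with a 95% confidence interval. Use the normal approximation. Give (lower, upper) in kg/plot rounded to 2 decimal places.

Per-group SEs: s₁/√n₁ = 8.8/√195 = 0.6302, s₂/√n₂ = 6.3/√168 = 0.4861.
Unpooled SE of the difference: √(0.39715204 + 0.23629321) = 0.7959.
Margin of error = z* · SE = 1.960 × 0.7959 = 1.5600.
x̄₁ − x̄₂ = 26.4 − 27.4 = -1.0000.
CI: -1.0000 ± 1.5600 = (-2.56, 0.56).

(-2.56, 0.56)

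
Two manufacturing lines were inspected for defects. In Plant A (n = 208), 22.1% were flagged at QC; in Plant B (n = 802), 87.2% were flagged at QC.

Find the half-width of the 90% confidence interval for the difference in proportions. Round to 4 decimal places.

The two standard errors are √(0.2210×0.7790/208) = 0.02877 and √(0.8720×0.1280/802) = 0.01180.
Because the samples are independent, SE_diff = √(0.02877² + 0.01180²) = 0.03110.
Using z* = 1.645 for 90%, ME = 1.645 × 0.03110 = 0.05116.

0.0512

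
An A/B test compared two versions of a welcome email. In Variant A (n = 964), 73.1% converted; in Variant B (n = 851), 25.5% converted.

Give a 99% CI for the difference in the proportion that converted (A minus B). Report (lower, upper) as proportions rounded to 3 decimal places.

The two standard errors are √(0.7310×0.2690/964) = 0.01428 and √(0.2550×0.7450/851) = 0.01494.
Because the samples are independent, SE_diff = √(0.01428² + 0.01494²) = 0.02067.
Using z* = 2.576 for 99%, ME = 2.576 × 0.02067 = 0.05325.
p̂₁ − p̂₂ = 0.4760; interval 0.4760 ± 0.05325 gives (0.423, 0.529).

(0.423, 0.529)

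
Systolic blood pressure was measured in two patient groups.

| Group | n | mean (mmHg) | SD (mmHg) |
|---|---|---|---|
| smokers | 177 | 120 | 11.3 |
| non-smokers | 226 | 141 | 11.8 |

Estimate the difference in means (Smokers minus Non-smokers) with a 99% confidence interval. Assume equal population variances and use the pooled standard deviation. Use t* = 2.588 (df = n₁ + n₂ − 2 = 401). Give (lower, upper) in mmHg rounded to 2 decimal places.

Pooled variance s_p² = [176·11.3² + 225·11.8²] / (177+226−2) = 134.1707, so s_p = 11.5832.
SE_diff = s_p·√(1/n₁ + 1/n₂) = 11.5832·√(1/177 + 1/226) = 1.1626.
t* = 2.588; margin = 2.588 × 1.1626 = 3.0088.
Difference = 120 − 141 = -21.0000.
-21.0000 ± 3.0088 → (-24.01, -17.99).

(-24.01, -17.99)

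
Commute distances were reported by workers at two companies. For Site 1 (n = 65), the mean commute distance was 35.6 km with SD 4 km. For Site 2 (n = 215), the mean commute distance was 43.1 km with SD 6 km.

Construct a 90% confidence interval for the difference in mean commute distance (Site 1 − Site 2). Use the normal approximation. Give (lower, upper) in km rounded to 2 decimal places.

(-8.56, -6.44)

SE₁ = s₁/√n₁ = 4/√65 = 0.4961; SE₂ = 6/√215 = 0.4092.
Independent samples, unequal variances: SE_diff = √(SE₁² + SE₂²) = √(0.24611521 + 0.16744464) = 0.6431.
z* = 1.645, so margin of error = 1.645 × 0.6431 = 1.0579.
Difference in means = 35.6 − 43.1 = -7.5000.
-7.5000 ± 1.0579 → (-8.56, -6.44).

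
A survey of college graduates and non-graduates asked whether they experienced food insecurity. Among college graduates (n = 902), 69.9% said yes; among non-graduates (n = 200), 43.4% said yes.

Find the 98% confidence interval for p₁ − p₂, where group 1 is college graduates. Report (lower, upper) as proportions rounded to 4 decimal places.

(0.1761, 0.3539)

Each SE is √(p̂(1−p̂)/n): √(0.6990·0.3010/902) = 0.01527 and √(0.4340·0.5660/200) = 0.03505.
SE(p̂₁ − p̂₂) = √(SE₁² + SE₂²) = √(0.0002331729 + 0.0012285025) = 0.03823, since the two samples are independent.
At 98% confidence z* = 2.326; margin = 2.326 × 0.03823 = 0.08892.
The difference is 0.6990 − 0.4340 = 0.2650, so the interval is 0.2650 ± 0.08892 = (0.1761, 0.3539).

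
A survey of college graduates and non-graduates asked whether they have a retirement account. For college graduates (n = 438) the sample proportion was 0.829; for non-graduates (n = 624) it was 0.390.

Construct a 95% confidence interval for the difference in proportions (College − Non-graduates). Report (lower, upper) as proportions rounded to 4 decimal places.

(0.3870, 0.4910)

Each SE is √(p̂(1−p̂)/n): √(0.8290·0.1710/438) = 0.01799 and √(0.3900·0.6100/624) = 0.01953.
SE(p̂₁ − p̂₂) = √(SE₁² + SE₂²) = √(0.0003236401 + 0.0003814209) = 0.02655, since the two samples are independent.
At 95% confidence z* = 1.960; margin = 1.960 × 0.02655 = 0.05204.
The difference is 0.8290 − 0.3900 = 0.4390, so the interval is 0.4390 ± 0.05204 = (0.3870, 0.4910).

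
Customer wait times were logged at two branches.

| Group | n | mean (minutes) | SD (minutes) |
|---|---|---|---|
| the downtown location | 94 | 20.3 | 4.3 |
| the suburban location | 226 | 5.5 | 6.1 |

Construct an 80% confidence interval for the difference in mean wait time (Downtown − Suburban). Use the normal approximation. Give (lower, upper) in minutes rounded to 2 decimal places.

(14.03, 15.57)

Per-group SEs: s₁/√n₁ = 4.3/√94 = 0.4435, s₂/√n₂ = 6.1/√226 = 0.4058.
Unpooled SE of the difference: √(0.19669225 + 0.16467364) = 0.6011.
Margin of error = z* · SE = 1.282 × 0.6011 = 0.7706.
x̄₁ − x̄₂ = 20.3 − 5.5 = 14.8000.
CI: 14.8000 ± 0.7706 = (14.03, 15.57).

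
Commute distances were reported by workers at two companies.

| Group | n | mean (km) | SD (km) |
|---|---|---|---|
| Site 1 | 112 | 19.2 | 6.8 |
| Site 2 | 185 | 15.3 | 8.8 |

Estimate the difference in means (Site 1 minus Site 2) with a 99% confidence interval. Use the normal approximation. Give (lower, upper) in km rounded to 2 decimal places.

SE₁ = s₁/√n₁ = 6.8/√112 = 0.6425; SE₂ = 8.8/√185 = 0.6470.
Independent samples, unequal variances: SE_diff = √(SE₁² + SE₂²) = √(0.41280625 + 0.418609) = 0.9118.
z* = 2.576, so margin of error = 2.576 × 0.9118 = 2.3488.
Difference in means = 19.2 − 15.3 = 3.9000.
3.9000 ± 2.3488 → (1.55, 6.25).

(1.55, 6.25)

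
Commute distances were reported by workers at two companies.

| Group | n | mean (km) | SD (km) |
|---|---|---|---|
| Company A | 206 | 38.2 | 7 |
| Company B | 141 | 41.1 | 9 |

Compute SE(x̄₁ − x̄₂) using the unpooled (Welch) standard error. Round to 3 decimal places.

Per-group SEs: s₁/√n₁ = 7/√206 = 0.4877, s₂/√n₂ = 9/√141 = 0.7579.
Unpooled SE of the difference: √(0.23785129 + 0.57441241) = 0.9013.

0.901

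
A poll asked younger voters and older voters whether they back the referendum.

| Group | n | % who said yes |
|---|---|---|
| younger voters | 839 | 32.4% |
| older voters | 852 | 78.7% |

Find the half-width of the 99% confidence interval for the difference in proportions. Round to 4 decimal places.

0.0551

Each SE is √(p̂(1−p̂)/n): √(0.3240·0.6760/839) = 0.01616 and √(0.7870·0.2130/852) = 0.01403.
SE(p̂₁ − p̂₂) = √(SE₁² + SE₂²) = √(0.0002611456 + 0.0001968409) = 0.02140, since the two samples are independent.
At 99% confidence z* = 2.576; margin = 2.576 × 0.02140 = 0.05513.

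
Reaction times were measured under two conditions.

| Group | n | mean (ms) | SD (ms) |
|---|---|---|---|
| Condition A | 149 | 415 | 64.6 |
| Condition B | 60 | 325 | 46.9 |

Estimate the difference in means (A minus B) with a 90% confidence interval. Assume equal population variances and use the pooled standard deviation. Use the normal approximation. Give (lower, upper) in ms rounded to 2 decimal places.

s_p = √[((n₁−1)s₁² + (n₂−1)s₂²)/(n₁+n₂−2)] = √[(148·64.6² + 59·46.9²)/207] = 60.0887.
SE = 60.0887·√(1/149 + 1/60) = 9.1875.
With z* = 1.645, margin = 1.645 × 9.1875 = 15.1134.
x̄₁ − x̄₂ = 415 − 325 = 90.0000; interval 90.0000 ± 15.1134 = (74.89, 105.11).

(74.89, 105.11)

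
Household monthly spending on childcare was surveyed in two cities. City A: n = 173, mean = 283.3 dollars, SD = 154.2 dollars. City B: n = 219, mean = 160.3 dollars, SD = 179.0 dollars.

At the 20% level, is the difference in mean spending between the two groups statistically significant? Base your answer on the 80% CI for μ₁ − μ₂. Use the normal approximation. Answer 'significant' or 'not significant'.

significant

Standard errors of each mean: 154.2/√173 = 11.7236 and 179.0/√219 = 12.0957.
SE(x̄₁ − x̄₂) = √(11.7236² + 12.0957²) = 16.8448 for independent samples with unequal variances.
With z* = 1.282, the margin is 1.282 × 16.8448 = 21.5950.
x̄₁ − x̄₂ = 283.3 − 160.3 = 123.0000; the interval is 123.0000 ± 21.5950 = (101.4050, 144.5950).
The interval (101.4050, 144.5950) does not contain 0, so the difference is significant.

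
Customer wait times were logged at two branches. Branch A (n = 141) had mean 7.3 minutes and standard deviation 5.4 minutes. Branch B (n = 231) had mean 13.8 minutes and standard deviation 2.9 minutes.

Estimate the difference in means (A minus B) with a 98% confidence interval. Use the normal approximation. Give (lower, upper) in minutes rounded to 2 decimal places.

(-7.65, -5.35)

Standard errors of each mean: 5.4/√141 = 0.4548 and 2.9/√231 = 0.1908.
SE(x̄₁ − x̄₂) = √(0.4548² + 0.1908²) = 0.4932 for independent samples with unequal variances.
With z* = 2.326, the margin is 2.326 × 0.4932 = 1.1472.
x̄₁ − x̄₂ = 7.3 − 13.8 = -6.5000; the interval is -6.5000 ± 1.1472 = (-7.65, -5.35).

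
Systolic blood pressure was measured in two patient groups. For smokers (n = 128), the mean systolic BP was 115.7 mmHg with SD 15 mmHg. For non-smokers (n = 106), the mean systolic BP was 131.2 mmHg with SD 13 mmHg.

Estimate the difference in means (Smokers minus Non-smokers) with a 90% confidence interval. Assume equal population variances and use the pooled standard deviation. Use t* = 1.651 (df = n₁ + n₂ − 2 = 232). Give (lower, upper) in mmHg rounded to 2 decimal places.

(-18.56, -12.44)

Pooled variance s_p² = [127·15² + 105·13²] / (128+106−2) = 199.6552, so s_p = 14.1299.
SE_diff = s_p·√(1/n₁ + 1/n₂) = 14.1299·√(1/128 + 1/106) = 1.8556.
t* = 1.651; margin = 1.651 × 1.8556 = 3.0636.
Difference = 115.7 − 131.2 = -15.5000.
-15.5000 ± 3.0636 → (-18.56, -12.44).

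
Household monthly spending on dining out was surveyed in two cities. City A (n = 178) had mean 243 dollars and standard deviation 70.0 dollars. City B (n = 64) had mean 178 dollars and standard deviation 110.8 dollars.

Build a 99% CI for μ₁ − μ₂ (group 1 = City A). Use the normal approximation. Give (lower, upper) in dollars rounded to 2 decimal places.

(26.85, 103.15)

Per-group SEs: s₁/√n₁ = 70.0/√178 = 5.2467, s₂/√n₂ = 110.8/√64 = 13.8500.
Unpooled SE of the difference: √(27.52786089 + 191.8225) = 14.8105.
Margin of error = z* · SE = 2.576 × 14.8105 = 38.1518.
x̄₁ − x̄₂ = 243 − 178 = 65.0000.
CI: 65.0000 ± 38.1518 = (26.85, 103.15).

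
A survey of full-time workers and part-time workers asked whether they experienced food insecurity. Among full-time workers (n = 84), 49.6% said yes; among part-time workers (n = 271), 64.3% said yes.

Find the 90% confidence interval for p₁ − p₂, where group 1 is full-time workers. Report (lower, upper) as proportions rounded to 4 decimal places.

(-0.2487, -0.0453)

SE₁ = √(p̂₁(1−p̂₁)/n₁) = √(0.4960·0.5040/84) = 0.05455; SE₂ = √(0.6430·0.3570/271) = 0.02910.
Independent samples: SE of the difference = √(SE₁² + SE₂²) = √(0.0029757025 + 0.00084681) = 0.06183.
z* for 90% confidence is 1.645, so the margin of error is 1.645 × 0.06183 = 0.10171.
Point estimate p̂₁ − p̂₂ = 0.4960 − 0.6430 = -0.1470.
-0.1470 ± 0.10171 → (-0.2487, -0.0453).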